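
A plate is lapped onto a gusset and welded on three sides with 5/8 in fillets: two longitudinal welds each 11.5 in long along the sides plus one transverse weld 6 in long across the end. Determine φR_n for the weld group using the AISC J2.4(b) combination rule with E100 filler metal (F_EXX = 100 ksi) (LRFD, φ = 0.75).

t_e = 0.707 × 0.625 = 0.4419 in.
R_nwl = 0.6 × 100 × 0.4419 × 23 = 609.8 kip (longitudinal, 2 welds).
R_nwt = 0.6 × 100 × 0.4419 × 6 = 159.1 kip (transverse, base value).
(i) R_nwl + R_nwt = 768.9 kip; (ii) 0.85 R_nwl + 1.5 R_nwt = 756.9 kip.
R_n = max = 768.9 kip [governs: (i)]; φR_n = 576.6 kip.

φR_n ≈ 577 kip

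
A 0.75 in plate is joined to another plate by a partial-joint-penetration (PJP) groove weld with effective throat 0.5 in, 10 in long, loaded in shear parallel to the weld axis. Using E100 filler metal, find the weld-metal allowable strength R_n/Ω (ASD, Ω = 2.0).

E100XX → F_EXX = 100 ksi.
Effective throat (given) t_e = 0.5 in.
A_we = 0.5 × 10 = 5 in².
F_nw = 0.6 F_EXX = 60 ksi.
R_n/Ω = (60 × 5) / 2.0 = 150 kips.

R_n/Ω ≈ 150 kips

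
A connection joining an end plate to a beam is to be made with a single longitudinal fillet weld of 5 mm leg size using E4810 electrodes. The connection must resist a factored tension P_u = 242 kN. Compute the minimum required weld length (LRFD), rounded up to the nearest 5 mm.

L = 320 mm

E48XX → F_EXX = 480 MPa.
Throat t_e = 0.707 × 5 = 3.535 mm.
φr_n = 0.75 × 0.6 × 480 × 3.535 × 10⁻³ = 0.7636 kN/mm.
L_req = P_u / φr_n = 242 / 0.7636 = 316.9 mm total.
Round up → use L = 320 mm.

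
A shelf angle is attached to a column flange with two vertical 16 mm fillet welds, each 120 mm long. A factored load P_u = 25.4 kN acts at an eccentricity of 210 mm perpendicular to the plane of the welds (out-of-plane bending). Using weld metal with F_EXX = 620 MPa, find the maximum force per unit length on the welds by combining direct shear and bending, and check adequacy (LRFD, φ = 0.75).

f_max ≈ 1120 N/mm; adequate

L_w = 2 × 120 = 240 mm; section modulus (unit throat) S = 2 × L²/6 = 4800 mm².
Direct shear f_v = P/L_w = 25.4×10³/240 = 105.8 N/mm.
Moment M = P × e = 25.4×10³ × 210 = 5334000 N·mm; bending f_b = M/S = 1111 N/mm.
f_max = √(f_v² + f_b²) = √(105.8² + 1111²) = 1116 N/mm.
φr_n = 0.75 × 0.6 × 620 × (0.707 × 16) = 3156 N/mm → adequate.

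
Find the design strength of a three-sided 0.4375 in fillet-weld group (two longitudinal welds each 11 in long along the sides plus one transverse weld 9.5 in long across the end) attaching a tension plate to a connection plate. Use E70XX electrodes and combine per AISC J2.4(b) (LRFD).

E70XX → F_EXX = 70 ksi.
t_e = 0.707 × 0.4375 = 0.3093 in.
R_nwl = 0.6 × 70 × 0.3093 × 22 = 285.8 kip (longitudinal, 2 welds).
R_nwt = 0.6 × 70 × 0.3093 × 9.5 = 123.4 kip (transverse, base value).
(i) R_nwl + R_nwt = 409.2 kip; (ii) 0.85 R_nwl + 1.5 R_nwt = 428.1 kip.
R_n = max = 428.1 kip [governs: (ii)]; φR_n = 321 kip.

φR_n ≈ 321 kip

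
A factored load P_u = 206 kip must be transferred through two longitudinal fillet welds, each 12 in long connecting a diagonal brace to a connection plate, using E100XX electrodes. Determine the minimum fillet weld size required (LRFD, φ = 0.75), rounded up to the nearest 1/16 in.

E100XX → F_EXX = 100 ksi.
Total weld length L = 24 in.
Required throat t_e = P_u / (φ × 0.6 F_EXX × L) = 206 / (0.75 × 0.6 × 100 × 24) = 0.1907 in.
Required leg w = t_e / 0.707 = 0.2698 in → use 5/16 in.

w = 5/16 in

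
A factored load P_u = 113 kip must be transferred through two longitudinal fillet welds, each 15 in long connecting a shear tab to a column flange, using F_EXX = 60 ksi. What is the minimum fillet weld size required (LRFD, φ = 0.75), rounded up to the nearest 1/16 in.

w = 1/4 in

Total weld length L = 30 in.
Required throat t_e = P_u / (φ × 0.6 F_EXX × L) = 113 / (0.75 × 0.6 × 60 × 30) = 0.1395 in.
Required leg w = t_e / 0.707 = 0.1973 in → use 1/4 in.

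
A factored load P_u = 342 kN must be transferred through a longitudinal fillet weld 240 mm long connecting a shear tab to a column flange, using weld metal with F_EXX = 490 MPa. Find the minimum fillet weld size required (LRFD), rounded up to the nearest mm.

w = 10 mm

Total weld length L = 240 mm.
Required throat t_e = P_u / (φ × 0.6 F_EXX × L) = 342 / (0.75 × 0.6 × 490 × 240 × 10⁻³) = 6.463 mm.
Required leg w = t_e / 0.707 = 9.141 mm → use 10 mm.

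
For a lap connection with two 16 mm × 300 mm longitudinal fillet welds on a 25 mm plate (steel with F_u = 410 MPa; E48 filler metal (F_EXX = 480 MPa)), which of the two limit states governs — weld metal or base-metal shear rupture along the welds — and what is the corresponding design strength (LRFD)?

φR_n ≈ 1470 kN (weld metal governs)

t_e = 0.707 × 16 = 11.31 mm; L = 600 mm.
Weld metal: φR_n = 0.75 × 0.6 × 480 × 11.31 × 600 × 10⁻³ = 1466 kN.
Base metal (shear rupture): φR_n = 0.75 × 0.6 × 410 × 25 × 600 × 10⁻³ = 2768 kN.
Governing: weld metal.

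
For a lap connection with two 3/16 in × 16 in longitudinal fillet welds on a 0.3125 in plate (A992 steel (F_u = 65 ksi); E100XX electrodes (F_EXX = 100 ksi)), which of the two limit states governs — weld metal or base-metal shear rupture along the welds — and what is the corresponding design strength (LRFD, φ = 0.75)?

φR_n ≈ 191 kip (weld metal governs)

t_e = 0.707 × 0.1875 = 0.1326 in; L = 32 in.
Weld metal: φR_n = 0.75 × 0.6 × 100 × 0.1326 × 32 = 190.9 kip.
Base metal (shear rupture): φR_n = 0.75 × 0.6 × 65 × 0.3125 × 32 = 292.5 kip.
Governing: weld metal.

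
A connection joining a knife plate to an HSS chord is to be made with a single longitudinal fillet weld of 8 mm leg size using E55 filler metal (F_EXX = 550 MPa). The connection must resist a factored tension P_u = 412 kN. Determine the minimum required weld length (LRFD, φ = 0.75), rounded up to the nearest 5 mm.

L = 295 mm

Throat t_e = 0.707 × 8 = 5.656 mm.
φr_n = 0.75 × 0.6 × 550 × 5.656 × 10⁻³ = 1.4 kN/mm.
L_req = P_u / φr_n = 412 / 1.4 = 294.3 mm total.
Round up → use L = 295 mm.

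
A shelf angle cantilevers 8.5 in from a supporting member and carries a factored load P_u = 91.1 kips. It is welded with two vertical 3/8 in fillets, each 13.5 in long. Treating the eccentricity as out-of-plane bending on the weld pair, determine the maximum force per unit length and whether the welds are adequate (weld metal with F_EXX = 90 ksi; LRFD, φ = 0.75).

f_max ≈ 13.2 kip/in; NOT adequate

L_w = 2 × 13.5 = 27 in; section modulus (unit throat) S = 2 × L²/6 = 60.75 in².
Direct shear f_v = P/L_w = 91.1/27 = 3.374 kip/in.
Moment M = P × e = 91.1 × 8.5 = 774.35 kip·in; bending f_b = M/S = 12.75 kip/in.
f_max = √(f_v² + f_b²) = √(3.374² + 12.75²) = 13.19 kip/in.
φr_n = 0.75 × 0.6 × 90 × (0.707 × 0.375) = 10.74 kip/in → NOT adequate.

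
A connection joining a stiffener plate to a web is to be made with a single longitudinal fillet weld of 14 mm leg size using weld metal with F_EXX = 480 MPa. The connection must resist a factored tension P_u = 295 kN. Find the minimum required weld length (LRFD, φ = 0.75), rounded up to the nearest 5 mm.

Throat t_e = 0.707 × 14 = 9.898 mm.
φr_n = 0.75 × 0.6 × 480 × 9.898 × 10⁻³ = 2.138 kN/mm.
L_req = P_u / φr_n = 295 / 2.138 = 138 mm total.
Round up → use L = 140 mm.

L = 140 mm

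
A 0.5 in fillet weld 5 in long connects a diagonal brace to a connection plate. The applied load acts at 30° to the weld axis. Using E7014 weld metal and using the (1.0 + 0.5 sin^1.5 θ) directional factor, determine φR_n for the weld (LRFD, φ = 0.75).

E70XX → F_EXX = 70 ksi.
t_e = 0.707 × 0.5 = 0.3535 in; A_we = 0.3535 × 5 = 1.767 in².
Directional factor: 1.0 + 0.5 sin^1.5(30°) = 1.177.
F_nw = 0.6 × 70 × 1.177 = 49.42 ksi.
φR_n = 0.75 × 49.42 × 1.767 = 65.52 kip.

φR_n ≈ 65.5 kip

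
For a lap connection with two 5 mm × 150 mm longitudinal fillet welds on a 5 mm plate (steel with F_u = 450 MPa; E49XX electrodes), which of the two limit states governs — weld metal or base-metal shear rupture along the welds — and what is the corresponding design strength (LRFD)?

E49XX → F_EXX = 490 MPa.
t_e = 0.707 × 5 = 3.535 mm; L = 300 mm.
Weld metal: φR_n = 0.75 × 0.6 × 490 × 3.535 × 300 × 10⁻³ = 233.8 kN.
Base metal (shear rupture): φR_n = 0.75 × 0.6 × 450 × 5 × 300 × 10⁻³ = 303.8 kN.
Governing: weld metal.

φR_n ≈ 234 kN (weld metal governs)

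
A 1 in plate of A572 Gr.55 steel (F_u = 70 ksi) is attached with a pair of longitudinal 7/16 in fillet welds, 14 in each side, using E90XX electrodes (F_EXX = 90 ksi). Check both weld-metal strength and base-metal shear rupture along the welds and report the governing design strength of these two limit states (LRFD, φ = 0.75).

φR_n ≈ 351 kip (weld metal governs)

t_e = 0.707 × 0.4375 = 0.3093 in; L = 28 in.
Weld metal: φR_n = 0.75 × 0.6 × 90 × 0.3093 × 28 = 350.8 kip.
Base metal (shear rupture): φR_n = 0.75 × 0.6 × 70 × 1 × 28 = 882 kip.
Governing: weld metal.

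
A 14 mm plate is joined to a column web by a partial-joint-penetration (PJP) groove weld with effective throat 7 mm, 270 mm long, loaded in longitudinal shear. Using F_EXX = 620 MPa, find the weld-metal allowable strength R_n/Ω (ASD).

Effective throat (given) t_e = 7 mm.
A_we = 7 × 270 = 1890 mm².
F_nw = 0.6 F_EXX = 372 MPa.
R_n/Ω = (372 × 1890) / 2.0 × 10⁻³ = 351.5 kN.

R_n/Ω ≈ 352 kN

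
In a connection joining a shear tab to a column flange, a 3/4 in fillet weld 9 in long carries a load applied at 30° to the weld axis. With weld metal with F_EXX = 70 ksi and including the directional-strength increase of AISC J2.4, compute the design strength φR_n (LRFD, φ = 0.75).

φR_n ≈ 177 kip

t_e = 0.707 × 0.75 = 0.5302 in; A_we = 0.5302 × 9 = 4.772 in².
Directional factor: 1.0 + 0.5 sin^1.5(30°) = 1.177.
F_nw = 0.6 × 70 × 1.177 = 49.42 ksi.
φR_n = 0.75 × 49.42 × 4.772 = 176.9 kip.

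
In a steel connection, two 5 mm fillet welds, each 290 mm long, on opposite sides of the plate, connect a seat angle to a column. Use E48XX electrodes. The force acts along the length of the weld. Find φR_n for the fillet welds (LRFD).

E48XX → F_EXX = 480 MPa.
Effective throat t_e = 0.707 × 5 = 3.535 mm.
Total length L = 580 mm; A_we = 3.535 × 580 = 2050 mm².
F_nw = 0.6 F_EXX = 0.6 × 480 = 288 MPa.
φR_n = 0.75 × 288 × 2050 × 10⁻³ = 442.9 kN.

φR_n ≈ 443 kN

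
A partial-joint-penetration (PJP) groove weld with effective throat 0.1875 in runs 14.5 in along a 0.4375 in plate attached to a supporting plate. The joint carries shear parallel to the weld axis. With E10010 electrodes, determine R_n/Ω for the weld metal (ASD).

E100XX → F_EXX = 100 ksi.
Effective throat (given) t_e = 0.1875 in.
A_we = 0.1875 × 14.5 = 2.719 in².
F_nw = 0.6 F_EXX = 60 ksi.
R_n/Ω = (60 × 2.719) / 2.0 = 81.56 kips.

R_n/Ω ≈ 81.6 kips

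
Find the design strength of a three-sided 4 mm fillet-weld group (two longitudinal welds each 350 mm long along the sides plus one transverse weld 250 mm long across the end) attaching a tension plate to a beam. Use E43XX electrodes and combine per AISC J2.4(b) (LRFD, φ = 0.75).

φR_n ≈ 531 kN

E43XX → F_EXX = 430 MPa.
t_e = 0.707 × 4 = 2.828 mm.
R_nwl = 0.6 × 430 × 2.828 × 700 × 10⁻³ = 510.7 kN (longitudinal, 2 welds).
R_nwt = 0.6 × 430 × 2.828 × 250 × 10⁻³ = 182.4 kN (transverse, base value).
(i) R_nwl + R_nwt = 693.1 kN; (ii) 0.85 R_nwl + 1.5 R_nwt = 707.7 kN.
R_n = max = 707.7 kN [governs: (ii)]; φR_n = 530.8 kN.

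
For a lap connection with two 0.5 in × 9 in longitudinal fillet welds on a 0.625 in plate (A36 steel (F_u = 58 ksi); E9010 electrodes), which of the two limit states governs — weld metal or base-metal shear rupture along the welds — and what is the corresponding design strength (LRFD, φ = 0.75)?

E90XX → F_EXX = 90 ksi.
t_e = 0.707 × 0.5 = 0.3535 in; L = 18 in.
Weld metal: φR_n = 0.75 × 0.6 × 90 × 0.3535 × 18 = 257.7 kip.
Base metal (shear rupture): φR_n = 0.75 × 0.6 × 58 × 0.625 × 18 = 293.6 kip.
Governing: weld metal.

φR_n ≈ 258 kip (weld metal governs)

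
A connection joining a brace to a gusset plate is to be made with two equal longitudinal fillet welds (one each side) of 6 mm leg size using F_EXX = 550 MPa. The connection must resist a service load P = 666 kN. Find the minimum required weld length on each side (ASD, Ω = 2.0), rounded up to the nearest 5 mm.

L = 480 mm on each side

Throat t_e = 0.707 × 6 = 4.242 mm.
r_n/Ω = (0.6 × 550 × 4.242) / 2.0 = 699.9 N/mm = 0.6999 kN/mm.
L_req = P / (r_n/Ω) = 666 / 0.6999 = 951.5 mm total.
Per side: 951.5 / 2 = 475.8 mm.
Round up → use L = 480 mm on each side.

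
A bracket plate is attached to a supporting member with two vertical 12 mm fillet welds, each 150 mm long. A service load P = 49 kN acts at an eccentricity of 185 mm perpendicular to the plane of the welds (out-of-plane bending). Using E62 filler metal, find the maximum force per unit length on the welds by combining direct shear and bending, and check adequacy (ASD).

E62XX → F_EXX = 620 MPa.
L_w = 2 × 150 = 300 mm; section modulus (unit throat) S = 2 × L²/6 = 7500 mm².
Direct shear f_v = P/L_w = 49×10³/300 = 163.3 N/mm.
Moment M = P × e = 49×10³ × 185 = 9065000 N·mm; bending f_b = M/S = 1209 N/mm.
f_max = √(f_v² + f_b²) = √(163.3² + 1209²) = 1220 N/mm.
r_n/Ω = (1/2.0) × 0.6 × 620 × (0.707 × 12) = 1578 N/mm → adequate.

f_max ≈ 1220 N/mm; adequate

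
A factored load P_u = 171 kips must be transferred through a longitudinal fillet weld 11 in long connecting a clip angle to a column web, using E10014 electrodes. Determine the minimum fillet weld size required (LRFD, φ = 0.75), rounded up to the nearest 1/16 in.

E100XX → F_EXX = 100 ksi.
Total weld length L = 11 in.
Required throat t_e = P_u / (φ × 0.6 F_EXX × L) = 171 / (0.75 × 0.6 × 100 × 11) = 0.3455 in.
Required leg w = t_e / 0.707 = 0.4886 in → use 1/2 in.

w = 1/2 in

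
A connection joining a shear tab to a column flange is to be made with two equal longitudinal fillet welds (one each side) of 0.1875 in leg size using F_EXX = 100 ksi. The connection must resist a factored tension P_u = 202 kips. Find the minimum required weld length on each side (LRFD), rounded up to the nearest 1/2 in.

L = 17 in on each side

Throat t_e = 0.707 × 0.1875 = 0.1326 in.
φr_n = 0.75 × 0.6 × 100 × 0.1326 = 5.965 kips/in.
L_req = P_u / φr_n = 202 / 5.965 = 33.86 in total.
Per side: 33.86 / 2 = 16.93 in.
Round up → use L = 17 in on each side.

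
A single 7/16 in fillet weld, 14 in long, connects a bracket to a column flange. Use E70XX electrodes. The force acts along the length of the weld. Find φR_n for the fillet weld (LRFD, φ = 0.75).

E70XX → F_EXX = 70 ksi.
Effective throat t_e = 0.707 × 0.4375 = 0.3093 in.
Total length L = 14 in; A_we = 0.3093 × 14 = 4.33 in².
F_nw = 0.6 F_EXX = 0.6 × 70 = 42 ksi.
φR_n = 0.75 × 42 × 4.33 = 136.4 kip.

φR_n ≈ 136 kip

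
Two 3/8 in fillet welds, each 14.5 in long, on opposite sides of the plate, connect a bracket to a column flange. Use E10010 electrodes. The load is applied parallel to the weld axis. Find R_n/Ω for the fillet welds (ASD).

E100XX → F_EXX = 100 ksi.
Effective throat t_e = 0.707 × 0.375 = 0.2651 in.
Total length L = 29 in; A_we = 0.2651 × 29 = 7.689 in².
F_nw = 0.6 F_EXX = 0.6 × 100 = 60 ksi.
R_n = 60 × 7.689 = 461.3 kip; R_n/Ω = 461.3/2.0 = 230.7 kip.

R_n/Ω ≈ 231 kip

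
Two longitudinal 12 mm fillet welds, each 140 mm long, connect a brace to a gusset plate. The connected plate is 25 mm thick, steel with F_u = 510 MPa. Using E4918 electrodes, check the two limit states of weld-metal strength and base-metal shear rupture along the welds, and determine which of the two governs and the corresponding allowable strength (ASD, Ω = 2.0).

E49XX → F_EXX = 490 MPa.
t_e = 0.707 × 12 = 8.484 mm; L = 280 mm.
Weld metal: R_n/Ω = (1/2.0) × 0.6 × 490 × 8.484 × 280 × 10⁻³ = 349.2 kN.
Base metal (shear rupture): R_n/Ω = (1/2.0) × 0.6 × 510 × 25 × 280 × 10⁻³ = 1071 kN.
Governing: weld metal.

R_n/Ω ≈ 349 kN (weld metal governs)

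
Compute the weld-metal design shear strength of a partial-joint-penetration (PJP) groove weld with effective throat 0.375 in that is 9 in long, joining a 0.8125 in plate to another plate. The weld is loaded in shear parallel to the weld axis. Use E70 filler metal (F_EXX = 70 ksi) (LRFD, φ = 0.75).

Effective throat (given) t_e = 0.375 in.
A_we = 0.375 × 9 = 3.375 in².
F_nw = 0.6 F_EXX = 42 ksi.
φR_n = 0.75 × 42 × 3.375 = 106.3 kips.

φR_n ≈ 106 kips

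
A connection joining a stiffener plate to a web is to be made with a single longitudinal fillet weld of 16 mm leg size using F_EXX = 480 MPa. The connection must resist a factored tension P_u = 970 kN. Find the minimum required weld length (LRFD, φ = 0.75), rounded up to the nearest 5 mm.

L = 400 mm

Throat t_e = 0.707 × 16 = 11.31 mm.
φr_n = 0.75 × 0.6 × 480 × 11.31 × 10⁻³ = 2.443 kN/mm.
L_req = P_u / φr_n = 970 / 2.443 = 397 mm total.
Round up → use L = 400 mm.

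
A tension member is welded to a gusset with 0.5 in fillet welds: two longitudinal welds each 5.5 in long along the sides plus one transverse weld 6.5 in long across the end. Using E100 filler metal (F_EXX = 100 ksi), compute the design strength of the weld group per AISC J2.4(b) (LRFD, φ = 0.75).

t_e = 0.707 × 0.5 = 0.3535 in.
R_nwl = 0.6 × 100 × 0.3535 × 11 = 233.3 kip (longitudinal, 2 welds).
R_nwt = 0.6 × 100 × 0.3535 × 6.5 = 137.9 kip (transverse, base value).
(i) R_nwl + R_nwt = 371.2 kip; (ii) 0.85 R_nwl + 1.5 R_nwt = 405.1 kip.
R_n = max = 405.1 kip [governs: (ii)]; φR_n = 303.8 kip.

φR_n ≈ 304 kip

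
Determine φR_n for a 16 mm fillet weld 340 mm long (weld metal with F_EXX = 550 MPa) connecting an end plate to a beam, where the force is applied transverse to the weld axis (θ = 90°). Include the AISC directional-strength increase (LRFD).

t_e = 0.707 × 16 = 11.31 mm; A_we = 11.31 × 340 = 3846 mm².
Directional factor: 1.0 + 0.5 sin^1.5(90°) = 1.5.
F_nw = 0.6 × 550 × 1.5 = 495 MPa.
φR_n = 0.75 × 495 × 3846 × 10⁻³ = 1428 kN.

φR_n ≈ 1430 kN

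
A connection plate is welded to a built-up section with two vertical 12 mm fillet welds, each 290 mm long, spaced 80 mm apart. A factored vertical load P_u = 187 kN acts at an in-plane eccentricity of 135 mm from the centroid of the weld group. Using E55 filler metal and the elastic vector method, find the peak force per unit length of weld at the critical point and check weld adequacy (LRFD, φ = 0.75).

f_max ≈ 902 N/mm; adequate

E55XX → F_EXX = 550 MPa.
Total weld length L_w = 580 mm. Treat welds as unit-width lines.
Polar moment about centroid: J = 2[d³/12 + d(b/2)²] = 2[290³/12 + 290×40²] = 4993000 mm³.
Direct shear f_v = P/L_w = 187×10³ / 580 = 322.4 N/mm (vertical).
Torsion M = P·e = 187×10³ × 135 = 25245000 N·mm.
Critical point at (x, y) = (40, 145) from centroid. f_tx = M·y/J = 733.2 N/mm; f_ty = M·x/J = 202.2 N/mm.
Resultant f_max = √[f_tx² + (f_v + f_ty)²] = √[733.2² + (322.4 + 202.2)²] = 901.5 N/mm.
Capacity per unit length: φr_n = 0.75 × 0.6 × 550 × (0.707 × 12) = 2100 N/mm.
901.5 ≤ 2100 → adequate.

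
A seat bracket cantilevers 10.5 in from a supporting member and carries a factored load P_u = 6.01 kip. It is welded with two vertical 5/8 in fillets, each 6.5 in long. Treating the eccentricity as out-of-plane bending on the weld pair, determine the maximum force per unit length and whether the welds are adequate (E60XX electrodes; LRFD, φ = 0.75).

E60XX → F_EXX = 60 ksi.
L_w = 2 × 6.5 = 13 in; section modulus (unit throat) S = 2 × L²/6 = 14.08 in².
Direct shear f_v = P/L_w = 6.01/13 = 0.4623 kip/in.
Moment M = P × e = 6.01 × 10.5 = 63.105 kip·in; bending f_b = M/S = 4.481 kip/in.
f_max = √(f_v² + f_b²) = √(0.4623² + 4.481²) = 4.505 kip/in.
φr_n = 0.75 × 0.6 × 60 × (0.707 × 0.625) = 11.93 kip/in → adequate.

f_max ≈ 4.5 kip/in; adequate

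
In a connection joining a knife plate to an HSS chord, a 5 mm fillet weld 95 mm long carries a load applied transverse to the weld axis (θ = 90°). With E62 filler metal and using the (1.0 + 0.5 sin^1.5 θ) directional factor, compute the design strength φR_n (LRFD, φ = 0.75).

φR_n ≈ 141 kN

E62XX → F_EXX = 620 MPa.
t_e = 0.707 × 5 = 3.535 mm; A_we = 3.535 × 95 = 335.8 mm².
Directional factor: 1.0 + 0.5 sin^1.5(90°) = 1.5.
F_nw = 0.6 × 620 × 1.5 = 558 MPa.
φR_n = 0.75 × 558 × 335.8 × 10⁻³ = 140.5 kN.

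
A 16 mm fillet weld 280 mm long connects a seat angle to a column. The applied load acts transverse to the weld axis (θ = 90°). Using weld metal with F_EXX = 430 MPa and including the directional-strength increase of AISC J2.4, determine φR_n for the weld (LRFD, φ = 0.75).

t_e = 0.707 × 16 = 11.31 mm; A_we = 11.31 × 280 = 3167 mm².
Directional factor: 1.0 + 0.5 sin^1.5(90°) = 1.5.
F_nw = 0.6 × 430 × 1.5 = 387 MPa.
φR_n = 0.75 × 387 × 3167 × 10⁻³ = 919.3 kN.

φR_n ≈ 919 kN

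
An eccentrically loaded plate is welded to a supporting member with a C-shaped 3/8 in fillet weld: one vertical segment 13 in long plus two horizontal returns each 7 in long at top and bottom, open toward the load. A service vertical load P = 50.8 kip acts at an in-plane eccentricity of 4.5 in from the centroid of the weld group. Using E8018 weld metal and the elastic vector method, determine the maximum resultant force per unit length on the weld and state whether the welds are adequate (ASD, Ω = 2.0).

f_max ≈ 3.57 kip/in; adequate

E80XX → F_EXX = 80 ksi.
Total weld length L_w = 27 in. Treat welds as unit-width lines.
Centroid: x̄ = 2×7×3.5 / 27 = 1.815 in from the vertical weld.
Polar moment about centroid: J = I_x + I_y = [13³/12 + 2×7×6.5²] + [13×1.815² + 2(7³/12 + 7×1.685²)] = 914.3 in³.
Direct shear f_v = P/L_w = 50.8 / 27 = 1.881 kip/in (vertical).
Torsion M = P·e = 50.8 × 4.5 = 228.6 kip·in.
Critical point at (x, y) = (5.185, 6.5) from centroid. f_tx = M·y/J = 1.625 kip/in; f_ty = M·x/J = 1.296 kip/in.
Resultant f_max = √[f_tx² + (f_v + f_ty)²] = √[1.625² + (1.881 + 1.296)²] = 3.569 kip/in.
Capacity per unit length: r_n/Ω = (1/2.0) × 0.6 × 80 × (0.707 × 0.375) = 6.363 kip/in.
3.569 ≤ 6.363 → adequate.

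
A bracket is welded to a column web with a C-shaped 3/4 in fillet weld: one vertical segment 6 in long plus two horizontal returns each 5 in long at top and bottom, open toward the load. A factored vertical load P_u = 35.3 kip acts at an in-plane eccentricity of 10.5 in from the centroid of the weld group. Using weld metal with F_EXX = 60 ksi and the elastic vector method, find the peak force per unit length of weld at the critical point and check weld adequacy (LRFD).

Total weld length L_w = 16 in. Treat welds as unit-width lines.
Centroid: x̄ = 2×5×2.5 / 16 = 1.562 in from the vertical weld.
Polar moment about centroid: J = I_x + I_y = [6³/12 + 2×5×3²] + [6×1.562² + 2(5³/12 + 5×0.9375²)] = 152.3 in³.
Direct shear f_v = P/L_w = 35.3 / 16 = 2.206 kip/in (vertical).
Torsion M = P·e = 35.3 × 10.5 = 370.65 kip·in.
Critical point at (x, y) = (3.438, 3) from centroid. f_tx = M·y/J = 7.302 kip/in; f_ty = M·x/J = 8.367 kip/in.
Resultant f_max = √[f_tx² + (f_v + f_ty)²] = √[7.302² + (2.206 + 8.367)²] = 12.85 kip/in.
Capacity per unit length: φr_n = 0.75 × 0.6 × 60 × (0.707 × 0.75) = 14.32 kip/in.
12.85 ≤ 14.32 → adequate.

f_max ≈ 12.9 kip/in; adequate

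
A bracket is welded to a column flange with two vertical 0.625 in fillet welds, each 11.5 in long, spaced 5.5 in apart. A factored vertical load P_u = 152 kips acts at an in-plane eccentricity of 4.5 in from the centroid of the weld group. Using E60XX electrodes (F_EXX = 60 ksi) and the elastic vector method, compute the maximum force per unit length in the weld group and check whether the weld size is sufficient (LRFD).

Total weld length L_w = 23 in. Treat welds as unit-width lines.
Polar moment about centroid: J = 2[d³/12 + d(b/2)²] = 2[11.5³/12 + 11.5×2.75²] = 427.4 in³.
Direct shear f_v = P/L_w = 152 / 23 = 6.609 kip/in (vertical).
Torsion M = P·e = 152 × 4.5 = 684 kip·in.
Critical point at (x, y) = (2.75, 5.75) from centroid. f_tx = M·y/J = 9.202 kip/in; f_ty = M·x/J = 4.401 kip/in.
Resultant f_max = √[f_tx² + (f_v + f_ty)²] = √[9.202² + (6.609 + 4.401)²] = 14.35 kip/in.
Capacity per unit length: φr_n = 0.75 × 0.6 × 60 × (0.707 × 0.625) = 11.93 kip/in.
14.35 > 11.93 → NOT adequate.

f_max ≈ 14.3 kip/in; NOT adequate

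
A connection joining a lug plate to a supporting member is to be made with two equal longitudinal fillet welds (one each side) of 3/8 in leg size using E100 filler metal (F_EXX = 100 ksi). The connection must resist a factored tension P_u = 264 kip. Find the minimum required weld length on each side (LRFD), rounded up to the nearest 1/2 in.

L = 11.5 in on each side

Throat t_e = 0.707 × 0.375 = 0.2651 in.
φr_n = 0.75 × 0.6 × 100 × 0.2651 = 11.93 kip/in.
L_req = P_u / φr_n = 264 / 11.93 = 22.13 in total.
Per side: 22.13 / 2 = 11.06 in.
Round up → use L = 11.5 in on each side.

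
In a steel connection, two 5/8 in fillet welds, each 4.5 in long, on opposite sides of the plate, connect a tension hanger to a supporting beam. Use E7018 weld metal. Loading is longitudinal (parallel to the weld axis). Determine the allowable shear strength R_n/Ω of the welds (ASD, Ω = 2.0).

R_n/Ω ≈ 83.5 kips

E70XX → F_EXX = 70 ksi.
Effective throat t_e = 0.707 × 0.625 = 0.4419 in.
Total length L = 9 in; A_we = 0.4419 × 9 = 3.977 in².
F_nw = 0.6 F_EXX = 0.6 × 70 = 42 ksi.
R_n = 42 × 3.977 = 167 kips; R_n/Ω = 167/2.0 = 83.51 kips.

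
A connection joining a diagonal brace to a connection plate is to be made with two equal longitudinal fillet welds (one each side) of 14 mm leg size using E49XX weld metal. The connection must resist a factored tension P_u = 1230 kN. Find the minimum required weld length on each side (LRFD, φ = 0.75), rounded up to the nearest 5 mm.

L = 285 mm on each side

E49XX → F_EXX = 490 MPa.
Throat t_e = 0.707 × 14 = 9.898 mm.
φr_n = 0.75 × 0.6 × 490 × 9.898 × 10⁻³ = 2.183 kN/mm.
L_req = P_u / φr_n = 1230 / 2.183 = 563.6 mm total.
Per side: 563.6 / 2 = 281.8 mm.
Round up → use L = 285 mm on each side.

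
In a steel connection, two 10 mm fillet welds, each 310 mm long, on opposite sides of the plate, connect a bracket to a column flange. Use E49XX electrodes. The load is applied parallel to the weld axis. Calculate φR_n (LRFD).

E49XX → F_EXX = 490 MPa.
Effective throat t_e = 0.707 × 10 = 7.07 mm.
Total length L = 620 mm; A_we = 7.07 × 620 = 4383 mm².
F_nw = 0.6 F_EXX = 0.6 × 490 = 294 MPa.
φR_n = 0.75 × 294 × 4383 × 10⁻³ = 966.5 kN.

φR_n ≈ 967 kN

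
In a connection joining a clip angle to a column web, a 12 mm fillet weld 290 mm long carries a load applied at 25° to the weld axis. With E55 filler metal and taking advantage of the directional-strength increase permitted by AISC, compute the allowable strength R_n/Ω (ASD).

E55XX → F_EXX = 550 MPa.
t_e = 0.707 × 12 = 8.484 mm; A_we = 8.484 × 290 = 2460 mm².
Directional factor: 1.0 + 0.5 sin^1.5(25°) = 1.137.
F_nw = 0.6 × 550 × 1.137 = 375.3 MPa.
R_n/Ω = (375.3 × 2460) / 2.0 × 10⁻³ = 461.7 kN.

R_n/Ω ≈ 462 kN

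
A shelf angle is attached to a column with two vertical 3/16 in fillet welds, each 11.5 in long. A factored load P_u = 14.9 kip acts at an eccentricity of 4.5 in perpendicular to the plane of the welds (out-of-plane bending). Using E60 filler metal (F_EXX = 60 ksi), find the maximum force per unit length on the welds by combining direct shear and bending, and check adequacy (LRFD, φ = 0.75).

f_max ≈ 1.65 kip/in; adequate

L_w = 2 × 11.5 = 23 in; section modulus (unit throat) S = 2 × L²/6 = 44.08 in².
Direct shear f_v = P/L_w = 14.9/23 = 0.6478 kip/in.
Moment M = P × e = 14.9 × 4.5 = 67.05 kip·in; bending f_b = M/S = 1.521 kip/in.
f_max = √(f_v² + f_b²) = √(0.6478² + 1.521²) = 1.653 kip/in.
φr_n = 0.75 × 0.6 × 60 × (0.707 × 0.1875) = 3.579 kip/in → adequate.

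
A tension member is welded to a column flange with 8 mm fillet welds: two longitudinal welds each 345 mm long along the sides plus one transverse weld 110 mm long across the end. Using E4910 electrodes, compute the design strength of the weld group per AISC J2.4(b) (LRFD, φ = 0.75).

E49XX → F_EXX = 490 MPa.
t_e = 0.707 × 8 = 5.656 mm.
R_nwl = 0.6 × 490 × 5.656 × 690 × 10⁻³ = 1147 kN (longitudinal, 2 welds).
R_nwt = 0.6 × 490 × 5.656 × 110 × 10⁻³ = 182.9 kN (transverse, base value).
(i) R_nwl + R_nwt = 1330 kN; (ii) 0.85 R_nwl + 1.5 R_nwt = 1250 kN.
R_n = max = 1330 kN [governs: (i)]; φR_n = 997.7 kN.

φR_n ≈ 998 kN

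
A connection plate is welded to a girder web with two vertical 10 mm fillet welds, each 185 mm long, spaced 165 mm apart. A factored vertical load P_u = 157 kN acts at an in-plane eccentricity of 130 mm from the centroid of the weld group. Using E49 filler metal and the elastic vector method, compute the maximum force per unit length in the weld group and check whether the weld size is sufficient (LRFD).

f_max ≈ 1040 N/mm; adequate

E49XX → F_EXX = 490 MPa.
Total weld length L_w = 370 mm. Treat welds as unit-width lines.
Polar moment about centroid: J = 2[d³/12 + d(b/2)²] = 2[185³/12 + 185×82.5²] = 3574000 mm³.
Direct shear f_v = P/L_w = 157×10³ / 370 = 424.3 N/mm (vertical).
Torsion M = P·e = 157×10³ × 130 = 20410000 N·mm.
Critical point at (x, y) = (82.5, 92.5) from centroid. f_tx = M·y/J = 528.3 N/mm; f_ty = M·x/J = 471.2 N/mm.
Resultant f_max = √[f_tx² + (f_v + f_ty)²] = √[528.3² + (424.3 + 471.2)²] = 1040 N/mm.
Capacity per unit length: φr_n = 0.75 × 0.6 × 490 × (0.707 × 10) = 1559 N/mm.
1040 ≤ 1559 → adequate.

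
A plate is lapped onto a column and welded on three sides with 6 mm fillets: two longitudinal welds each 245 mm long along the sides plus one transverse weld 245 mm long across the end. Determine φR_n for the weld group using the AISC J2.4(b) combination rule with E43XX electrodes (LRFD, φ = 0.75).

φR_n ≈ 644 kN

E43XX → F_EXX = 430 MPa.
t_e = 0.707 × 6 = 4.242 mm.
R_nwl = 0.6 × 430 × 4.242 × 490 × 10⁻³ = 536.3 kN (longitudinal, 2 welds).
R_nwt = 0.6 × 430 × 4.242 × 245 × 10⁻³ = 268.1 kN (transverse, base value).
(i) R_nwl + R_nwt = 804.4 kN; (ii) 0.85 R_nwl + 1.5 R_nwt = 858 kN.
R_n = max = 858 kN [governs: (ii)]; φR_n = 643.5 kN.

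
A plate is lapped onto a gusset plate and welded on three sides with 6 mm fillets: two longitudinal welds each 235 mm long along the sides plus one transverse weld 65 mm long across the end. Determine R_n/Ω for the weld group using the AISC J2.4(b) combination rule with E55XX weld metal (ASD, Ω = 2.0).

E55XX → F_EXX = 550 MPa.
t_e = 0.707 × 6 = 4.242 mm.
R_nwl = 0.6 × 550 × 4.242 × 470 × 10⁻³ = 657.9 kN (longitudinal, 2 welds).
R_nwt = 0.6 × 550 × 4.242 × 65 × 10⁻³ = 90.99 kN (transverse, base value).
(i) R_nwl + R_nwt = 748.9 kN; (ii) 0.85 R_nwl + 1.5 R_nwt = 695.7 kN.
R_n = max = 748.9 kN [governs: (i)]; R_n/Ω = 374.5 kN.

R_n/Ω ≈ 374 kN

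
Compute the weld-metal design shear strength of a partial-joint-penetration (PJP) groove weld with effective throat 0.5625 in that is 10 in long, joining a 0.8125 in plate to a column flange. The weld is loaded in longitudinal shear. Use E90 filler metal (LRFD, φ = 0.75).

φR_n ≈ 228 kips

E90XX → F_EXX = 90 ksi.
Effective throat (given) t_e = 0.5625 in.
A_we = 0.5625 × 10 = 5.625 in².
F_nw = 0.6 F_EXX = 54 ksi.
φR_n = 0.75 × 54 × 5.625 = 227.8 kips.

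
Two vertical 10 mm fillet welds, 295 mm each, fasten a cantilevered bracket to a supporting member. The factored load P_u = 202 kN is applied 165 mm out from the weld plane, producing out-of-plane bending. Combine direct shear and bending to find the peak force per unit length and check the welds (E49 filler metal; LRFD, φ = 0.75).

f_max ≈ 1200 N/mm; adequate

E49XX → F_EXX = 490 MPa.
L_w = 2 × 295 = 590 mm; section modulus (unit throat) S = 2 × L²/6 = 29010 mm².
Direct shear f_v = P/L_w = 202×10³/590 = 342.4 N/mm.
Moment M = P × e = 202×10³ × 165 = 33330000 N·mm; bending f_b = M/S = 1149 N/mm.
f_max = √(f_v² + f_b²) = √(342.4² + 1149²) = 1199 N/mm.
φr_n = 0.75 × 0.6 × 490 × (0.707 × 10) = 1559 N/mm → adequate.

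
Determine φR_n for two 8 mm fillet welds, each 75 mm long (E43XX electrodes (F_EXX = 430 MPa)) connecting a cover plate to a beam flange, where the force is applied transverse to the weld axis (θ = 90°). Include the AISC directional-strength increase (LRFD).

φR_n ≈ 246 kN

t_e = 0.707 × 8 = 5.656 mm; A_we = 5.656 × 150 = 848.4 mm².
Directional factor: 1.0 + 0.5 sin^1.5(90°) = 1.5.
F_nw = 0.6 × 430 × 1.5 = 387 MPa.
φR_n = 0.75 × 387 × 848.4 × 10⁻³ = 246.2 kN.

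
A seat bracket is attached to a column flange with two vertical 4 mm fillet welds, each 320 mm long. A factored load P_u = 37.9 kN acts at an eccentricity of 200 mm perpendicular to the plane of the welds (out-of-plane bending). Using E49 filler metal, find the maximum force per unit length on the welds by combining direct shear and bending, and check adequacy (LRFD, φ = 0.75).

E49XX → F_EXX = 490 MPa.
L_w = 2 × 320 = 640 mm; section modulus (unit throat) S = 2 × L²/6 = 34130 mm².
Direct shear f_v = P/L_w = 37.9×10³/640 = 59.22 N/mm.
Moment M = P × e = 37.9×10³ × 200 = 7580000 N·mm; bending f_b = M/S = 222.1 N/mm.
f_max = √(f_v² + f_b²) = √(59.22² + 222.1²) = 229.8 N/mm.
φr_n = 0.75 × 0.6 × 490 × (0.707 × 4) = 623.6 N/mm → adequate.

f_max ≈ 230 N/mm; adequate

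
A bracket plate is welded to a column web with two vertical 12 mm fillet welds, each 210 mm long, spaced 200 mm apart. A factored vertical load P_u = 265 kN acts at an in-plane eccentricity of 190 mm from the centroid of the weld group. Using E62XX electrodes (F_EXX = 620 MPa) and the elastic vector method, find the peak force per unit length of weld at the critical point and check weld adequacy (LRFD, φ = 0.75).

f_max ≈ 1770 N/mm; adequate

Total weld length L_w = 420 mm. Treat welds as unit-width lines.
Polar moment about centroid: J = 2[d³/12 + d(b/2)²] = 2[210³/12 + 210×100²] = 5744000 mm³.
Direct shear f_v = P/L_w = 265×10³ / 420 = 631 N/mm (vertical).
Torsion M = P·e = 265×10³ × 190 = 50350000 N·mm.
Critical point at (x, y) = (100, 105) from centroid. f_tx = M·y/J = 920.5 N/mm; f_ty = M·x/J = 876.6 N/mm.
Resultant f_max = √[f_tx² + (f_v + f_ty)²] = √[920.5² + (631 + 876.6)²] = 1766 N/mm.
Capacity per unit length: φr_n = 0.75 × 0.6 × 620 × (0.707 × 12) = 2367 N/mm.
1766 ≤ 2367 → adequate.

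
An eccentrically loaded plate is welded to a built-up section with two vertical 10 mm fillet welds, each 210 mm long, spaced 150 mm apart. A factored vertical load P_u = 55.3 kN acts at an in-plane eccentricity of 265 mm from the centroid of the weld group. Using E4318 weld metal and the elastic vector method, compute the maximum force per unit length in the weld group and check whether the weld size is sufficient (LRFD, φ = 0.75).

f_max ≈ 571 N/mm; adequate

E43XX → F_EXX = 430 MPa.
Total weld length L_w = 420 mm. Treat welds as unit-width lines.
Polar moment about centroid: J = 2[d³/12 + d(b/2)²] = 2[210³/12 + 210×75²] = 3906000 mm³.
Direct shear f_v = P/L_w = 55.3×10³ / 420 = 131.7 N/mm (vertical).
Torsion M = P·e = 55.3×10³ × 265 = 14654000 N·mm.
Critical point at (x, y) = (75, 105) from centroid. f_tx = M·y/J = 393.9 N/mm; f_ty = M·x/J = 281.4 N/mm.
Resultant f_max = √[f_tx² + (f_v + f_ty)²] = √[393.9² + (131.7 + 281.4)²] = 570.8 N/mm.
Capacity per unit length: φr_n = 0.75 × 0.6 × 430 × (0.707 × 10) = 1368 N/mm.
570.8 ≤ 1368 → adequate.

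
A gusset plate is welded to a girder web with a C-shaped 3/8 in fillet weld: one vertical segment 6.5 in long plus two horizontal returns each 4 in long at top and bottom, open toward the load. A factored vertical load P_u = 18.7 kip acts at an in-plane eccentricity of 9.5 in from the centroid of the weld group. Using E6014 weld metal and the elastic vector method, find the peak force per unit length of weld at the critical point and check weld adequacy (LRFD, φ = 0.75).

f_max ≈ 6.77 kip/in; adequate

E60XX → F_EXX = 60 ksi.
Total weld length L_w = 14.5 in. Treat welds as unit-width lines.
Centroid: x̄ = 2×4×2 / 14.5 = 1.103 in from the vertical weld.
Polar moment about centroid: J = I_x + I_y = [6.5³/12 + 2×4×3.25²] + [6.5×1.103² + 2(4³/12 + 4×0.8966²)] = 132.4 in³.
Direct shear f_v = P/L_w = 18.7 / 14.5 = 1.29 kip/in (vertical).
Torsion M = P·e = 18.7 × 9.5 = 177.65 kip·in.
Critical point at (x, y) = (2.897, 3.25) from centroid. f_tx = M·y/J = 4.361 kip/in; f_ty = M·x/J = 3.887 kip/in.
Resultant f_max = √[f_tx² + (f_v + f_ty)²] = √[4.361² + (1.29 + 3.887)²] = 6.768 kip/in.
Capacity per unit length: φr_n = 0.75 × 0.6 × 60 × (0.707 × 0.375) = 7.158 kip/in.
6.768 ≤ 7.158 → adequate.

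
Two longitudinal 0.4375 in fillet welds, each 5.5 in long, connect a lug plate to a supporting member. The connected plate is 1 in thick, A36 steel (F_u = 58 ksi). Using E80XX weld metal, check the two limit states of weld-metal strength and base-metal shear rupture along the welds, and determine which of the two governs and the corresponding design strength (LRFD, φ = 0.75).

E80XX → F_EXX = 80 ksi.
t_e = 0.707 × 0.4375 = 0.3093 in; L = 11 in.
Weld metal: φR_n = 0.75 × 0.6 × 80 × 0.3093 × 11 = 122.5 kip.
Base metal (shear rupture): φR_n = 0.75 × 0.6 × 58 × 1 × 11 = 287.1 kip.
Governing: weld metal.

φR_n ≈ 122 kip (weld metal governs)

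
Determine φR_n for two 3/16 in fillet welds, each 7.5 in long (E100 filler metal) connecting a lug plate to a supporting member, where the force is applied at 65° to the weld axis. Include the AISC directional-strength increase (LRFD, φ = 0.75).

E100XX → F_EXX = 100 ksi.
t_e = 0.707 × 0.1875 = 0.1326 in; A_we = 0.1326 × 15 = 1.988 in².
Directional factor: 1.0 + 0.5 sin^1.5(65°) = 1.431.
F_nw = 0.6 × 100 × 1.431 = 85.88 ksi.
φR_n = 0.75 × 85.88 × 1.988 = 128.1 kip.

φR_n ≈ 128 kip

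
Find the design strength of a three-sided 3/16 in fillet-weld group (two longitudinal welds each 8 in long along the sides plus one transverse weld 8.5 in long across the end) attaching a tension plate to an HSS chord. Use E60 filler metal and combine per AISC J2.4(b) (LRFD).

φR_n ≈ 94.3 kips

E60XX → F_EXX = 60 ksi.
t_e = 0.707 × 0.1875 = 0.1326 in.
R_nwl = 0.6 × 60 × 0.1326 × 16 = 76.36 kips (longitudinal, 2 welds).
R_nwt = 0.6 × 60 × 0.1326 × 8.5 = 40.56 kips (transverse, base value).
(i) R_nwl + R_nwt = 116.9 kips; (ii) 0.85 R_nwl + 1.5 R_nwt = 125.7 kips.
R_n = max = 125.7 kips [governs: (ii)]; φR_n = 94.31 kips.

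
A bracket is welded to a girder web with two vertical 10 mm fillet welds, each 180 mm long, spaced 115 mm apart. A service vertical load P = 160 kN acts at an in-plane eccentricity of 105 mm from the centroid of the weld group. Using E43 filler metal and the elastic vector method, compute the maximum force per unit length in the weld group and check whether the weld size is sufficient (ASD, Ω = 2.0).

f_max ≈ 1130 N/mm; NOT adequate

E43XX → F_EXX = 430 MPa.
Total weld length L_w = 360 mm. Treat welds as unit-width lines.
Polar moment about centroid: J = 2[d³/12 + d(b/2)²] = 2[180³/12 + 180×57.5²] = 2162000 mm³.
Direct shear f_v = P/L_w = 160×10³ / 360 = 444.4 N/mm (vertical).
Torsion M = P·e = 160×10³ × 105 = 16800000 N·mm.
Critical point at (x, y) = (57.5, 90) from centroid. f_tx = M·y/J = 699.3 N/mm; f_ty = M·x/J = 446.8 N/mm.
Resultant f_max = √[f_tx² + (f_v + f_ty)²] = √[699.3² + (444.4 + 446.8)²] = 1133 N/mm.
Capacity per unit length: r_n/Ω = (1/2.0) × 0.6 × 430 × (0.707 × 10) = 912 N/mm.
1133 > 912 → NOT adequate.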